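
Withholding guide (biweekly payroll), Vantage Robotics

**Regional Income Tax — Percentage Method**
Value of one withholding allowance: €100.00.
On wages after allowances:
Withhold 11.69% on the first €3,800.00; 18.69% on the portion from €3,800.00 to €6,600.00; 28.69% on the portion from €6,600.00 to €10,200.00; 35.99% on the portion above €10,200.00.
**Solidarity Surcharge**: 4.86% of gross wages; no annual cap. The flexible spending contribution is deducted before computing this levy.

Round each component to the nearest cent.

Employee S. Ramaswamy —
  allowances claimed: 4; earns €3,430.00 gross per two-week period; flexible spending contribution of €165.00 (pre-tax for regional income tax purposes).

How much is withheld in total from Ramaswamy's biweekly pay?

Regional Income Tax: taxable = €3,430.00 − €165.00 − 4×€100.00 = €2,865.00
  11.69% × €2,865.00 = €334.92
Solidarity Surcharge: 4.86% × €3,265.00 = €158.68
Total: €334.92 + €158.68 = €493.60

€493.60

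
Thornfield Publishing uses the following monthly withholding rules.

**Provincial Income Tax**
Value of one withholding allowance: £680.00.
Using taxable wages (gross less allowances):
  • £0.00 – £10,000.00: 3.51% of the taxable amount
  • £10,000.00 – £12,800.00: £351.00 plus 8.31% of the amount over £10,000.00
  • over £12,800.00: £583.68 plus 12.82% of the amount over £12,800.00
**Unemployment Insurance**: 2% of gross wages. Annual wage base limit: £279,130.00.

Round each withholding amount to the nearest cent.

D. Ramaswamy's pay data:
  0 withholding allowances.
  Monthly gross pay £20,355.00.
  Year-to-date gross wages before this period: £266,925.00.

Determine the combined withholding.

Provincial Income Tax: taxable = £20,355.00
  £583.68 + 12.82% × (£20,355.00 − £12,800.00) = £583.68 + 12.82% × £7,555.00 = £1,552.23
Unemployment Insurance: cap £279,130.00 − YTD £266,925.00 = £12,205.00 subject; 2% × £12,205.00 = £244.10
Total: £1,552.23 + £244.10 = £1,796.33

£1,796.33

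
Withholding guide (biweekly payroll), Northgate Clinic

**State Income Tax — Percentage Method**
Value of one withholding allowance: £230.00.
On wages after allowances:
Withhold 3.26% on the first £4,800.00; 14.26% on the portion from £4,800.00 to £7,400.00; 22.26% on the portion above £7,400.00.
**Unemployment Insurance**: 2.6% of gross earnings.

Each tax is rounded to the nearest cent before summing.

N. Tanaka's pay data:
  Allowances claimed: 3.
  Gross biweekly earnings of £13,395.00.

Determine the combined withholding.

£2,056.40

State Income Tax: taxable = £13,395.00 − 3×£230.00 = £12,705.00
  £527.24 + 22.26% × (£12,705.00 − £7,400.00) = £527.24 + 22.26% × £5,305.00 = £1,708.13
Unemployment Insurance: 2.6% × £13,395.00 = £348.27
Total: £1,708.13 + £348.27 = £2,056.40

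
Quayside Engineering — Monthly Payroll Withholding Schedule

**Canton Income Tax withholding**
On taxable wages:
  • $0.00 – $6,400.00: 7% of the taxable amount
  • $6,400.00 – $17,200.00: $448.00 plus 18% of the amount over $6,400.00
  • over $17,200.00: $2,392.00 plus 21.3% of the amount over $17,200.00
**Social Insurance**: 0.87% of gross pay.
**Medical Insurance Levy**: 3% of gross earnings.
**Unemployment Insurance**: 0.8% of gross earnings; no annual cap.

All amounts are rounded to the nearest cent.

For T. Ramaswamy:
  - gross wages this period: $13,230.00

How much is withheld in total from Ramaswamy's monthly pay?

$2,295.24

Canton Income Tax: taxable = $13,230.00
  $448.00 + 18% × ($13,230.00 − $6,400.00) = $448.00 + 18% × $6,830.00 = $1,677.40
Social Insurance: 0.87% × $13,230.00 = $115.10
Medical Insurance Levy: 3% × $13,230.00 = $396.90
Unemployment Insurance: 0.8% × $13,230.00 = $105.84
Total: $1,677.40 + $115.10 + $396.90 + $105.84 = $2,295.24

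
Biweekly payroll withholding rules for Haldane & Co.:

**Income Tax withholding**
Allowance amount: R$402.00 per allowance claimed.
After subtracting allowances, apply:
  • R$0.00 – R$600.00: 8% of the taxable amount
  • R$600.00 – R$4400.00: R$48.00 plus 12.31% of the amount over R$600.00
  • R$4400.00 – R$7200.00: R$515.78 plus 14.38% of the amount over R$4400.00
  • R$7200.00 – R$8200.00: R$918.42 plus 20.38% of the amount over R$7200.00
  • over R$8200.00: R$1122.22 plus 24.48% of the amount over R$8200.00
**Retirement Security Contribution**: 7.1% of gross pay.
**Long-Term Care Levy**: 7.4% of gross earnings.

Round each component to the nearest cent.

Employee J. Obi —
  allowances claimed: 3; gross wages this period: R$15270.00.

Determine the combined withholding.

R$4771.88

Income Tax: taxable = R$15270.00 − 3×R$402.00 = R$14064.00
  R$1122.22 + 24.48% × (R$14064.00 − R$8200.00) = R$1122.22 + 24.48% × R$5864.00 = R$2557.73
Retirement Security Contribution: 7.1% × R$15270.00 = R$1084.17
Long-Term Care Levy: 7.4% × R$15270.00 = R$1129.98
Total: R$2557.73 + R$1084.17 + R$1129.98 = R$4771.88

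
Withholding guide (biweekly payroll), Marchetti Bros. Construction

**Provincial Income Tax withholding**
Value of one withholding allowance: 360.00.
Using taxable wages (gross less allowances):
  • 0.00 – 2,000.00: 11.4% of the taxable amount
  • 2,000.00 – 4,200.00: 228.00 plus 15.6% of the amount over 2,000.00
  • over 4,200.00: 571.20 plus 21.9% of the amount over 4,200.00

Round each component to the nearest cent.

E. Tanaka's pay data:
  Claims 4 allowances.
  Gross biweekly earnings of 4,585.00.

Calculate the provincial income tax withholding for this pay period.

Provincial Income Tax: taxable = 4,585.00 − 4×360.00 = 3,145.00
  228.00 + 15.6% × (3,145.00 − 2,000.00) = 228.00 + 15.6% × 1,145.00 = 406.62

406.62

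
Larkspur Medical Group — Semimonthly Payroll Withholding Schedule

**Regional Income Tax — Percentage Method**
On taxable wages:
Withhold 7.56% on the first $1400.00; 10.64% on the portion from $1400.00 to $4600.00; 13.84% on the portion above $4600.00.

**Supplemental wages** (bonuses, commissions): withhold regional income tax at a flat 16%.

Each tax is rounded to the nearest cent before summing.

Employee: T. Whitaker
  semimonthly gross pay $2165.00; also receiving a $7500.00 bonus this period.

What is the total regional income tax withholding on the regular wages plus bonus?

$1387.24

Regional Income Tax: taxable = $2165.00
  $105.84 + 10.64% × ($2165.00 − $1400.00) = $105.84 + 10.64% × $765.00 = $187.24
Supplemental (16% flat on bonus): 16% × $7500.00 = $1200.00
Total regional income tax: $187.24 + $1200.00 = $1387.24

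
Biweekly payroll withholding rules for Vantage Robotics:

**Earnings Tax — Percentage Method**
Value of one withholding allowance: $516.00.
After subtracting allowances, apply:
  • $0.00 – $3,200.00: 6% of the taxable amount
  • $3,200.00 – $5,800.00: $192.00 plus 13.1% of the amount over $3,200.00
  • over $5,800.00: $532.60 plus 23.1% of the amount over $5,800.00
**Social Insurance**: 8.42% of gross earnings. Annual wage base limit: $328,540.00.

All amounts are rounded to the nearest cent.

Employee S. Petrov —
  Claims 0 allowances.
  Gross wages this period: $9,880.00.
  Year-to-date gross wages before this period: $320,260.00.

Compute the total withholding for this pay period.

$2,172.26

Earnings Tax: taxable = $9,880.00
  $532.60 + 23.1% × ($9,880.00 − $5,800.00) = $532.60 + 23.1% × $4,080.00 = $1,475.08
Social Insurance: cap $328,540.00 − YTD $320,260.00 = $8,280.00 subject; 8.42% × $8,280.00 = $697.18
Total: $1,475.08 + $697.18 = $2,172.26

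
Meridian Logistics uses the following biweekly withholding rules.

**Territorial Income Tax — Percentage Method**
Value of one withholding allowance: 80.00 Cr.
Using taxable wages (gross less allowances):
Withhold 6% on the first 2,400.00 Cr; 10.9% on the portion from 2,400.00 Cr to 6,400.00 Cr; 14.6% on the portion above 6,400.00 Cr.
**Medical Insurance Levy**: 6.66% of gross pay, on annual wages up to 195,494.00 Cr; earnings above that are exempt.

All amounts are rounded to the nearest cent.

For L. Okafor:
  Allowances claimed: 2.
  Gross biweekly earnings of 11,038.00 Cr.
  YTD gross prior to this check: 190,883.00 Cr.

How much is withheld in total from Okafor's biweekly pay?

Territorial Income Tax: taxable = 11,038.00 Cr − 2×80.00 Cr = 10,878.00 Cr
  580.00 Cr + 14.6% × (10,878.00 Cr − 6,400.00 Cr) = 580.00 Cr + 14.6% × 4,478.00 Cr = 1,233.79 Cr
Medical Insurance Levy: cap 195,494.00 Cr − YTD 190,883.00 Cr = 4,611.00 Cr subject; 6.66% × 4,611.00 Cr = 307.09 Cr
Total: 1,233.79 Cr + 307.09 Cr = 1,540.88 Cr

1,540.88 Cr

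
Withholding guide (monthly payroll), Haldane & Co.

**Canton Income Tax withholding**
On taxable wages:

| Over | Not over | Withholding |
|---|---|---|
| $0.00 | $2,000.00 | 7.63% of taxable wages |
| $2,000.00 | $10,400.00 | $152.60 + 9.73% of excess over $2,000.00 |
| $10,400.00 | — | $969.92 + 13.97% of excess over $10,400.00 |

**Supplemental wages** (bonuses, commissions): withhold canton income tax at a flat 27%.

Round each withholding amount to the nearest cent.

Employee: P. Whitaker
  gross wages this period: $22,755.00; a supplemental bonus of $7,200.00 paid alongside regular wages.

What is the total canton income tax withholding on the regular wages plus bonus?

$4,639.91

Canton Income Tax: taxable = $22,755.00
  $969.92 + 13.97% × ($22,755.00 − $10,400.00) = $969.92 + 13.97% × $12,355.00 = $2,695.91
Supplemental (27% flat on bonus): 27% × $7,200.00 = $1,944.00
Total canton income tax: $2,695.91 + $1,944.00 = $4,639.91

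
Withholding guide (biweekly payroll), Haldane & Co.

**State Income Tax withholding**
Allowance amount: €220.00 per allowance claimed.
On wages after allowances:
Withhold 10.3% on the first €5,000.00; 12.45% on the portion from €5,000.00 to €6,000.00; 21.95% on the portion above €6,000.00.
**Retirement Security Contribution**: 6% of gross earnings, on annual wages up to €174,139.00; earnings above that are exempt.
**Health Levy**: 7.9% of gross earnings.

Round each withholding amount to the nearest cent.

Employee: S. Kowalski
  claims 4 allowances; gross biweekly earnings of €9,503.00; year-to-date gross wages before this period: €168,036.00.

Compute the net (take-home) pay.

€7,170.83

State Income Tax: taxable = €9,503.00 − 4×€220.00 = €8,623.00
  €639.50 + 21.95% × (€8,623.00 − €6,000.00) = €639.50 + 21.95% × €2,623.00 = €1,215.25
Retirement Security Contribution: cap €174,139.00 − YTD €168,036.00 = €6,103.00 subject; 6% × €6,103.00 = €366.18
Health Levy: 7.9% × €9,503.00 = €750.74
Total withheld: €1,215.25 + €366.18 + €750.74 = €2,332.17
Net pay: €9,503.00 − €2,332.17 = €7,170.83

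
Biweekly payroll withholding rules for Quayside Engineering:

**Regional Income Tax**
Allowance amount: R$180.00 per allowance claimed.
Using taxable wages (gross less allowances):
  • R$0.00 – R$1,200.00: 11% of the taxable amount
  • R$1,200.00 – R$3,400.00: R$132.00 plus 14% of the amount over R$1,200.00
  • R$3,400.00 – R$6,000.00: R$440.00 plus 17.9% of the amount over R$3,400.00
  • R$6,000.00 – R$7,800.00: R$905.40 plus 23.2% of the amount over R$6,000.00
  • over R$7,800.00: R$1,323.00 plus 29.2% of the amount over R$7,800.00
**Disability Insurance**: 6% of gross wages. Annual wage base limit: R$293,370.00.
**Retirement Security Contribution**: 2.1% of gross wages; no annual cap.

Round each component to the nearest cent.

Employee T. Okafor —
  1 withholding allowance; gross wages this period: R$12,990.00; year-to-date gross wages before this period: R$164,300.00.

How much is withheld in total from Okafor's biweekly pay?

Regional Income Tax: taxable = R$12,990.00 − 1×R$180.00 = R$12,810.00
  R$1,323.00 + 29.2% × (R$12,810.00 − R$7,800.00) = R$1,323.00 + 29.2% × R$5,010.00 = R$2,785.92
Disability Insurance: 6% × R$12,990.00 = R$779.40
Retirement Security Contribution: 2.1% × R$12,990.00 = R$272.79
Total: R$2,785.92 + R$779.40 + R$272.79 = R$3,838.11

R$3,838.11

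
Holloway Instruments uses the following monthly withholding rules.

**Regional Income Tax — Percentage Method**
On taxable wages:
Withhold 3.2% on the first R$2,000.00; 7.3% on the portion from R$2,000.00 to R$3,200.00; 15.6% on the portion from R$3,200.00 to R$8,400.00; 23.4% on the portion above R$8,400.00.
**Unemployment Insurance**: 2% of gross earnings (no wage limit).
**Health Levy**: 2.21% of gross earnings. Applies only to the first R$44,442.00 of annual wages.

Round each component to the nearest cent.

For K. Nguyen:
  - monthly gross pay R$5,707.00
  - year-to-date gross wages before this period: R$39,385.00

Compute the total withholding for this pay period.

Regional Income Tax: taxable = R$5,707.00
  R$151.60 + 15.6% × (R$5,707.00 − R$3,200.00) = R$151.60 + 15.6% × R$2,507.00 = R$542.69
Unemployment Insurance: 2% × R$5,707.00 = R$114.14
Health Levy: cap R$44,442.00 − YTD R$39,385.00 = R$5,057.00 subject; 2.21% × R$5,057.00 = R$111.76
Total: R$542.69 + R$114.14 + R$111.76 = R$768.59

R$768.59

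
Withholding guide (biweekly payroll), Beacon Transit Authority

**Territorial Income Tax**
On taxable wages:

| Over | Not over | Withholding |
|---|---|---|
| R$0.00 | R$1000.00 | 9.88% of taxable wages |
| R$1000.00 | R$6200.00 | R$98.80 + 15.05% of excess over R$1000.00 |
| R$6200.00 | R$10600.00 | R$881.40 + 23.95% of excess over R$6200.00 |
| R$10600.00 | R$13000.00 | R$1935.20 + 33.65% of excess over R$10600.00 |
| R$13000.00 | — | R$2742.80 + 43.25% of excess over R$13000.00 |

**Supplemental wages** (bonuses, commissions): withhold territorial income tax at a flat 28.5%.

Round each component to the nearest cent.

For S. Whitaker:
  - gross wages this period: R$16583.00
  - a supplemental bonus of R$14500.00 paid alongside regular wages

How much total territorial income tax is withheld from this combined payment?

R$8424.95

Territorial Income Tax: taxable = R$16583.00
  R$2742.80 + 43.25% × (R$16583.00 − R$13000.00) = R$2742.80 + 43.25% × R$3583.00 = R$4292.45
Supplemental (28.5% flat on bonus): 28.5% × R$14500.00 = R$4132.50
Total territorial income tax: R$4292.45 + R$4132.50 = R$8424.95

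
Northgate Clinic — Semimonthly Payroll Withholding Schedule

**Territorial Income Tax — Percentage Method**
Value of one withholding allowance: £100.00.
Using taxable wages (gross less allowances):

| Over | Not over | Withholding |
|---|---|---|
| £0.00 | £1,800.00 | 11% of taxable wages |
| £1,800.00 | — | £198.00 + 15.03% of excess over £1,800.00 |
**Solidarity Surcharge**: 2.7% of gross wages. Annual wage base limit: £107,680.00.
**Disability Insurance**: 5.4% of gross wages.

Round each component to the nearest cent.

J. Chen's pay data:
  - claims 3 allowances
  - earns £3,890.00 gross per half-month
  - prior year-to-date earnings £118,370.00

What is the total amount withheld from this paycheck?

Territorial Income Tax: taxable = £3,890.00 − 3×£100.00 = £3,590.00
  £198.00 + 15.03% × (£3,590.00 − £1,800.00) = £198.00 + 15.03% × £1,790.00 = £467.04
Solidarity Surcharge: YTD £118,370.00 ≥ cap £107,680.00 → £0.00
Disability Insurance: 5.4% × £3,890.00 = £210.06
Total: £467.04 + £0.00 + £210.06 = £677.10

£677.10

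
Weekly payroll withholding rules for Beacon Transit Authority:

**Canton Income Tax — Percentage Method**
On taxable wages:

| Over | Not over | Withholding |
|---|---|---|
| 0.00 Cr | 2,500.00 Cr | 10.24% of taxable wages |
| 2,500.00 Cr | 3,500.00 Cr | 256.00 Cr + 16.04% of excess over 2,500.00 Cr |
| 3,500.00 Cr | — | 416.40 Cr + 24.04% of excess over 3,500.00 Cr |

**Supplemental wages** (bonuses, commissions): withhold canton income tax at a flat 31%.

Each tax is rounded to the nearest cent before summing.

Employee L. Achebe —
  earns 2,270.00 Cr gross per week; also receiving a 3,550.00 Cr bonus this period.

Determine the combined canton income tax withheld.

1,332.95 Cr

Canton Income Tax: taxable = 2,270.00 Cr
  10.24% × 2,270.00 Cr = 232.45 Cr
Supplemental (31% flat on bonus): 31% × 3,550.00 Cr = 1,100.50 Cr
Total canton income tax: 232.45 Cr + 1,100.50 Cr = 1,332.95 Cr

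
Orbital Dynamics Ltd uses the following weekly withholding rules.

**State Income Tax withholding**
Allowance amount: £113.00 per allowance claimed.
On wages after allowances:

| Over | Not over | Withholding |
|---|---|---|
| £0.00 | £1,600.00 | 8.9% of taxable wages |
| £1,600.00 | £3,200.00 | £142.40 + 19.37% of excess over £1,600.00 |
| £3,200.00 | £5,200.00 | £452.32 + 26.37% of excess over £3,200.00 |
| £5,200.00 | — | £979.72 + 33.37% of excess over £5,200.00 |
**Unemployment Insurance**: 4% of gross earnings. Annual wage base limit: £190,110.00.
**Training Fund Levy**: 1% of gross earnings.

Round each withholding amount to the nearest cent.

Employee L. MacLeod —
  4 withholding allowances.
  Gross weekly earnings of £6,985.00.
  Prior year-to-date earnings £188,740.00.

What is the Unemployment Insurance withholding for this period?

£54.80

Unemployment Insurance: cap £190,110.00 − YTD £188,740.00 = £1,370.00 subject; 4% × £1,370.00 = £54.80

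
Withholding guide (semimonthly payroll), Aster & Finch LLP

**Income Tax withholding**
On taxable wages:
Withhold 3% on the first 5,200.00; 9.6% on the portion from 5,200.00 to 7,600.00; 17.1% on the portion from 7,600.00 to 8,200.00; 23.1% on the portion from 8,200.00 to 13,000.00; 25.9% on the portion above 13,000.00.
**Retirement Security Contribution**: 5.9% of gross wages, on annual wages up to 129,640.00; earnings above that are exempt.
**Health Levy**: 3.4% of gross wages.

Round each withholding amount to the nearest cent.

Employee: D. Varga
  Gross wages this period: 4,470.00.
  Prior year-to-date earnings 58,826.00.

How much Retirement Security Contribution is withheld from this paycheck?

263.73

Retirement Security Contribution: 5.9% × 4,470.00 = 263.73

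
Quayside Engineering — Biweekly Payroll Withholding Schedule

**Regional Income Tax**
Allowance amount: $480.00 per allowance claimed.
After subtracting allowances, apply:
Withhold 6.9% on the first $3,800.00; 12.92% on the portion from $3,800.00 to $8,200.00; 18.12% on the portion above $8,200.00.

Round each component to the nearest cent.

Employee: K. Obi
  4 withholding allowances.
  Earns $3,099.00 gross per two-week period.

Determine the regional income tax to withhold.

$81.35

Regional Income Tax: taxable = $3,099.00 − 4×$480.00 = $1,179.00
  6.9% × $1,179.00 = $81.35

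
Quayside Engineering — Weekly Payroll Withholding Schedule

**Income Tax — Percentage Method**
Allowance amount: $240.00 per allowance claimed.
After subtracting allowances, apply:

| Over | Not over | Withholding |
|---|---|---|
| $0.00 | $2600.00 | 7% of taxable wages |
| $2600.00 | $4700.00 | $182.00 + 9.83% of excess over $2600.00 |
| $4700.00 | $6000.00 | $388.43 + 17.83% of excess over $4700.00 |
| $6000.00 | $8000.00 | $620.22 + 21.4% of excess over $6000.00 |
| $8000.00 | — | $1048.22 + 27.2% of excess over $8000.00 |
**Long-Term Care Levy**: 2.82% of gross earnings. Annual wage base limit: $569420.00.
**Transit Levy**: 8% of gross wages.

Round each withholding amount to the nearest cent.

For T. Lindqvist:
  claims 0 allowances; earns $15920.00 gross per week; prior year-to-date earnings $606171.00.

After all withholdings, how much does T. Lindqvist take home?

Income Tax: taxable = $15920.00
  $1048.22 + 27.2% × ($15920.00 − $8000.00) = $1048.22 + 27.2% × $7920.00 = $3202.46
Long-Term Care Levy: YTD $606171.00 ≥ cap $569420.00 → $0.00
Transit Levy: 8% × $15920.00 = $1273.60
Total withheld: $3202.46 + $0.00 + $1273.60 = $4476.06
Net pay: $15920.00 − $4476.06 = $11443.94

$11443.94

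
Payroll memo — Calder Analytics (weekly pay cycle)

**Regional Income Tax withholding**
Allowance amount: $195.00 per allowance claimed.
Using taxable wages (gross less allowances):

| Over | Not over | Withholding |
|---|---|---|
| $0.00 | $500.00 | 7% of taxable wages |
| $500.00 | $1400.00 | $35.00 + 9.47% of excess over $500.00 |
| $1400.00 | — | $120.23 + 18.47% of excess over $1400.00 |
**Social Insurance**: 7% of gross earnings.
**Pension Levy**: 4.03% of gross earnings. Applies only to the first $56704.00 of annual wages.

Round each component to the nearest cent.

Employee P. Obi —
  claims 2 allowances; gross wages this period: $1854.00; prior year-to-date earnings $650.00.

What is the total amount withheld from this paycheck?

$336.55

Regional Income Tax: taxable = $1854.00 − 2×$195.00 = $1464.00
  $120.23 + 18.47% × ($1464.00 − $1400.00) = $120.23 + 18.47% × $64.00 = $132.05
Social Insurance: 7% × $1854.00 = $129.78
Pension Levy: 4.03% × $1854.00 = $74.72
Total: $132.05 + $129.78 + $74.72 = $336.55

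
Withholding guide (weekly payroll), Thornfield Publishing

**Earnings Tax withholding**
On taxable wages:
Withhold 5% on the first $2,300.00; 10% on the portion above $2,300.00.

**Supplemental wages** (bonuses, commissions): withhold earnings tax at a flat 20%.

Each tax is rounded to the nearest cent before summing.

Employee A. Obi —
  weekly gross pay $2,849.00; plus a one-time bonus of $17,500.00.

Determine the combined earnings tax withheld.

Earnings Tax: taxable = $2,849.00
  $115.00 + 10% × ($2,849.00 − $2,300.00) = $115.00 + 10% × $549.00 = $169.90
Supplemental (20% flat on bonus): 20% × $17,500.00 = $3,500.00
Total earnings tax: $169.90 + $3,500.00 = $3,669.90

$3,669.90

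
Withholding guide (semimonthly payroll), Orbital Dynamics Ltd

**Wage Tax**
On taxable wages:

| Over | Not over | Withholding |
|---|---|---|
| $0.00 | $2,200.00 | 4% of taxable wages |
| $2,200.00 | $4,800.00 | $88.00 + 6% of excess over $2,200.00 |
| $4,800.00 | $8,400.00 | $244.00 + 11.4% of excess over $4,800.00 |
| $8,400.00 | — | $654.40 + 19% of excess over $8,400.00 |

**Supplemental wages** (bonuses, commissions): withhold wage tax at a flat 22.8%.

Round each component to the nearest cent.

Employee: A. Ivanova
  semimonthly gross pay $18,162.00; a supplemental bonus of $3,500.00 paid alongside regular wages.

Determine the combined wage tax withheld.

$3,307.18

Wage Tax: taxable = $18,162.00
  $654.40 + 19% × ($18,162.00 − $8,400.00) = $654.40 + 19% × $9,762.00 = $2,509.18
Supplemental (22.8% flat on bonus): 22.8% × $3,500.00 = $798.00
Total wage tax: $2,509.18 + $798.00 = $3,307.18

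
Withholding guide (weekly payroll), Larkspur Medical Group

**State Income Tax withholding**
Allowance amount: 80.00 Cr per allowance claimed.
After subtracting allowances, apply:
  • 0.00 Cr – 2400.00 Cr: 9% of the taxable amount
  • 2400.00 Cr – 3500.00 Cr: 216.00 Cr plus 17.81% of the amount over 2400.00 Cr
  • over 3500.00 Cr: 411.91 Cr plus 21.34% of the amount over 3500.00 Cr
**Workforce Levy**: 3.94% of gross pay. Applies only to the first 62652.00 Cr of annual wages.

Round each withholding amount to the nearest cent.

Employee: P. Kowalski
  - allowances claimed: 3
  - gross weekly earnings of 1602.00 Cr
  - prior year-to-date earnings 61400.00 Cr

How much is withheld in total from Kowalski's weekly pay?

State Income Tax: taxable = 1602.00 Cr − 3×80.00 Cr = 1362.00 Cr
  9% × 1362.00 Cr = 122.58 Cr
Workforce Levy: cap 62652.00 Cr − YTD 61400.00 Cr = 1252.00 Cr subject; 3.94% × 1252.00 Cr = 49.33 Cr
Total: 122.58 Cr + 49.33 Cr = 171.91 Cr

171.91 Cr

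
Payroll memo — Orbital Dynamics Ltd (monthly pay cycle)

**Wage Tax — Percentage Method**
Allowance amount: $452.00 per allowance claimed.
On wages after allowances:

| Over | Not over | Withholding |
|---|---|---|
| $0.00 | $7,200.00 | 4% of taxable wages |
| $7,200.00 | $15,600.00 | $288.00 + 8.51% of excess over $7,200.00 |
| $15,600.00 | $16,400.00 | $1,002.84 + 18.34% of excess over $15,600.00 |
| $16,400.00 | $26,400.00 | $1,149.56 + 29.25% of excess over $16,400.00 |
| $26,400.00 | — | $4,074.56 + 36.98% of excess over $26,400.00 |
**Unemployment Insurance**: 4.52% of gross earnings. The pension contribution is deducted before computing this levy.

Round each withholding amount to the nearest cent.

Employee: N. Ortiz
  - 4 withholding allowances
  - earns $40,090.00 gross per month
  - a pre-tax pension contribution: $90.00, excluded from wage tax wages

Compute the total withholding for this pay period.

Wage Tax: taxable = $40,090.00 − $90.00 − 4×$452.00 = $38,192.00
  $4,074.56 + 36.98% × ($38,192.00 − $26,400.00) = $4,074.56 + 36.98% × $11,792.00 = $8,435.24
Unemployment Insurance: 4.52% × $40,000.00 = $1,808.00
Total: $8,435.24 + $1,808.00 = $10,243.24

$10,243.24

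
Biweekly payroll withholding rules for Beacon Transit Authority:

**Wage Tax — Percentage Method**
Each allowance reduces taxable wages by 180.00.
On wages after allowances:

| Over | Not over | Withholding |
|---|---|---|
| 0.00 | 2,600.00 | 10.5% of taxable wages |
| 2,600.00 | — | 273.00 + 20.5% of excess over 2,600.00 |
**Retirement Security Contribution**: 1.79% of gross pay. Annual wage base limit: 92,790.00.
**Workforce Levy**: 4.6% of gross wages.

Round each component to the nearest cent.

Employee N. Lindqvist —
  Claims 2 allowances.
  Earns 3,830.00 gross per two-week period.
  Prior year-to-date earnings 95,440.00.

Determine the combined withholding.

Wage Tax: taxable = 3,830.00 − 2×180.00 = 3,470.00
  273.00 + 20.5% × (3,470.00 − 2,600.00) = 273.00 + 20.5% × 870.00 = 451.35
Retirement Security Contribution: YTD 95,440.00 ≥ cap 92,790.00 → 0.00
Workforce Levy: 4.6% × 3,830.00 = 176.18
Total: 451.35 + 0.00 + 176.18 = 627.53

627.53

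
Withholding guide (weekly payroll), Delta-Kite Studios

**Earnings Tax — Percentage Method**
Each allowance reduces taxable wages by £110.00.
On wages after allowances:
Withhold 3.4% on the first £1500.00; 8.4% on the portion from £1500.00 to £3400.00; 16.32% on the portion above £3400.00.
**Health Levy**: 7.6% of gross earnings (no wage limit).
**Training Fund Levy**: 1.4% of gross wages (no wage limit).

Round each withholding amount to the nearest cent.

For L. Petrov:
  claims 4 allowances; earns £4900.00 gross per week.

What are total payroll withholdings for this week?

£824.59

Earnings Tax: taxable = £4900.00 − 4×£110.00 = £4460.00
  £210.60 + 16.32% × (£4460.00 − £3400.00) = £210.60 + 16.32% × £1060.00 = £383.59
Health Levy: 7.6% × £4900.00 = £372.40
Training Fund Levy: 1.4% × £4900.00 = £68.60
Total: £383.59 + £372.40 + £68.60 = £824.59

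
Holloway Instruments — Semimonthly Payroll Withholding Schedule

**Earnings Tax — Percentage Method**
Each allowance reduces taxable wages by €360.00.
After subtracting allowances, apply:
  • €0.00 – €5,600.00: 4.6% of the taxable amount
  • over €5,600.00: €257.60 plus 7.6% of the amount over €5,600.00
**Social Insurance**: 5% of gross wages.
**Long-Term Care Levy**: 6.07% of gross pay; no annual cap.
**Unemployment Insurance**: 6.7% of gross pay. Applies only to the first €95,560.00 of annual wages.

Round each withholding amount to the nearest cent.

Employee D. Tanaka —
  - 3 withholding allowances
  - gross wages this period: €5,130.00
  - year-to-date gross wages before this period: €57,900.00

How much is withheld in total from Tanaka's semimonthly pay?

Earnings Tax: taxable = €5,130.00 − 3×€360.00 = €4,050.00
  4.6% × €4,050.00 = €186.30
Social Insurance: 5% × €5,130.00 = €256.50
Long-Term Care Levy: 6.07% × €5,130.00 = €311.39
Unemployment Insurance: 6.7% × €5,130.00 = €343.71
Total: €186.30 + €256.50 + €311.39 + €343.71 = €1,097.90

€1,097.90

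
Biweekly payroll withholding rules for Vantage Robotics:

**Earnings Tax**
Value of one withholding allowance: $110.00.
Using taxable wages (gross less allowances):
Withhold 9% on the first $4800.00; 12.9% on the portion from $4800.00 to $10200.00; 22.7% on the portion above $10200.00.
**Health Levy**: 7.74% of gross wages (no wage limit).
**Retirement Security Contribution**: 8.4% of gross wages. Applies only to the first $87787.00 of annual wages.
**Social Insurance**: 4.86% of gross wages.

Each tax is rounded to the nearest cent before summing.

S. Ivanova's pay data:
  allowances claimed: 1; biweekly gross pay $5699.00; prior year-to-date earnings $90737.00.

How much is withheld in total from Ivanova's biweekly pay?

Earnings Tax: taxable = $5699.00 − 1×$110.00 = $5589.00
  $432.00 + 12.9% × ($5589.00 − $4800.00) = $432.00 + 12.9% × $789.00 = $533.78
Health Levy: 7.74% × $5699.00 = $441.10
Retirement Security Contribution: YTD $90737.00 ≥ cap $87787.00 → $0.00
Social Insurance: 4.86% × $5699.00 = $276.97
Total: $533.78 + $441.10 + $0.00 + $276.97 = $1251.85

$1251.85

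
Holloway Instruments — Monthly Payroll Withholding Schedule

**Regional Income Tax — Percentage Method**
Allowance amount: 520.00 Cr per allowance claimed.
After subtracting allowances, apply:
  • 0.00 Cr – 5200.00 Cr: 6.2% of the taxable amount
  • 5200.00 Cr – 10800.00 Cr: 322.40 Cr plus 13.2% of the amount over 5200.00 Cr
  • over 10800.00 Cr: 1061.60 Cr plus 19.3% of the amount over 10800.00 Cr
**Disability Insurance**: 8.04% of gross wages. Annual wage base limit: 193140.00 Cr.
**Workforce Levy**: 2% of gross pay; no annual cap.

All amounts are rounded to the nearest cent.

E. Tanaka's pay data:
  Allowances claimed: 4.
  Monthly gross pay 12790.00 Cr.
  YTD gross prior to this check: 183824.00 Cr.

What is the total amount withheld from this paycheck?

2054.53 Cr

Regional Income Tax: taxable = 12790.00 Cr − 4×520.00 Cr = 10710.00 Cr
  322.40 Cr + 13.2% × (10710.00 Cr − 5200.00 Cr) = 322.40 Cr + 13.2% × 5510.00 Cr = 1049.72 Cr
Disability Insurance: cap 193140.00 Cr − YTD 183824.00 Cr = 9316.00 Cr subject; 8.04% × 9316.00 Cr = 749.01 Cr
Workforce Levy: 2% × 12790.00 Cr = 255.80 Cr
Total: 1049.72 Cr + 749.01 Cr + 255.80 Cr = 2054.53 Cr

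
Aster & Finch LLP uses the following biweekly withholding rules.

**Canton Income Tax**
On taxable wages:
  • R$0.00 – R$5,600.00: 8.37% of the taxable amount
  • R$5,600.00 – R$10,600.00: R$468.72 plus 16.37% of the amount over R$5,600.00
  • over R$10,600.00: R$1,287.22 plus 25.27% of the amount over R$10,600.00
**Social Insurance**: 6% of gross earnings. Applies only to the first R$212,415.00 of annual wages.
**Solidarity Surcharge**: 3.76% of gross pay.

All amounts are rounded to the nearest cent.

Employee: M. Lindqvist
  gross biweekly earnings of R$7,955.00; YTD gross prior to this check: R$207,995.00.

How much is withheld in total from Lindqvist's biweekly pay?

R$1,418.54

Canton Income Tax: taxable = R$7,955.00
  R$468.72 + 16.37% × (R$7,955.00 − R$5,600.00) = R$468.72 + 16.37% × R$2,355.00 = R$854.23
Social Insurance: cap R$212,415.00 − YTD R$207,995.00 = R$4,420.00 subject; 6% × R$4,420.00 = R$265.20
Solidarity Surcharge: 3.76% × R$7,955.00 = R$299.11
Total: R$854.23 + R$265.20 + R$299.11 = R$1,418.54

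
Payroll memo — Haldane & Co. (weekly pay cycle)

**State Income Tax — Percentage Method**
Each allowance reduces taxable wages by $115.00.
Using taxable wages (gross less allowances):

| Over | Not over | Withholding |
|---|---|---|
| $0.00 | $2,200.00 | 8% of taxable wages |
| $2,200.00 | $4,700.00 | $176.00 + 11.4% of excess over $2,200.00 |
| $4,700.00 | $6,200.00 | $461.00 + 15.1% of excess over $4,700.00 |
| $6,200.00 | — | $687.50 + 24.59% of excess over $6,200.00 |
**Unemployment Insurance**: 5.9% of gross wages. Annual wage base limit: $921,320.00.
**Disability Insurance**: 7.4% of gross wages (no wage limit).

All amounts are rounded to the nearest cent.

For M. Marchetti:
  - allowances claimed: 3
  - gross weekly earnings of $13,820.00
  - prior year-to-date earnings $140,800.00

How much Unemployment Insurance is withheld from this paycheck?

$815.38

Unemployment Insurance: 5.9% × $13,820.00 = $815.38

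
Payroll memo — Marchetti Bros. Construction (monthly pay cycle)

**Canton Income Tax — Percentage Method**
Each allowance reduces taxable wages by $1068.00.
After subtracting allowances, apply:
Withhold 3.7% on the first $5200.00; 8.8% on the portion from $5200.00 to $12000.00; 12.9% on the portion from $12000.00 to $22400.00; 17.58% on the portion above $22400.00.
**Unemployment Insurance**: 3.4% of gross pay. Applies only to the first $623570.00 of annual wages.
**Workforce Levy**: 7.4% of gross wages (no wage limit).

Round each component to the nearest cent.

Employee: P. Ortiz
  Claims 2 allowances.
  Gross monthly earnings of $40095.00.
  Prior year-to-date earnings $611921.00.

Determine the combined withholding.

$8230.77

Canton Income Tax: taxable = $40095.00 − 2×$1068.00 = $37959.00
  $2132.40 + 17.58% × ($37959.00 − $22400.00) = $2132.40 + 17.58% × $15559.00 = $4867.67
Unemployment Insurance: cap $623570.00 − YTD $611921.00 = $11649.00 subject; 3.4% × $11649.00 = $396.07
Workforce Levy: 7.4% × $40095.00 = $2967.03
Total: $4867.67 + $396.07 + $2967.03 = $8230.77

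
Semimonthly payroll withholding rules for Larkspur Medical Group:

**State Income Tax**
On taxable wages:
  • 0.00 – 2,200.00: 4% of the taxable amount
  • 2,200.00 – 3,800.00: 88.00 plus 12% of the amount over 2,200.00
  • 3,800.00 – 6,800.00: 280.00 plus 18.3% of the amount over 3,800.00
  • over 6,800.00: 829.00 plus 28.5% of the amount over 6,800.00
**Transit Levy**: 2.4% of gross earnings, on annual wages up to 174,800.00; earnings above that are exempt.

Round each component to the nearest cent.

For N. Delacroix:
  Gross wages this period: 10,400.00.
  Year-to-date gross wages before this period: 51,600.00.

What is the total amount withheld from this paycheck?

2,104.60

State Income Tax: taxable = 10,400.00
  829.00 + 28.5% × (10,400.00 − 6,800.00) = 829.00 + 28.5% × 3,600.00 = 1,855.00
Transit Levy: 2.4% × 10,400.00 = 249.60
Total: 1,855.00 + 249.60 = 2,104.60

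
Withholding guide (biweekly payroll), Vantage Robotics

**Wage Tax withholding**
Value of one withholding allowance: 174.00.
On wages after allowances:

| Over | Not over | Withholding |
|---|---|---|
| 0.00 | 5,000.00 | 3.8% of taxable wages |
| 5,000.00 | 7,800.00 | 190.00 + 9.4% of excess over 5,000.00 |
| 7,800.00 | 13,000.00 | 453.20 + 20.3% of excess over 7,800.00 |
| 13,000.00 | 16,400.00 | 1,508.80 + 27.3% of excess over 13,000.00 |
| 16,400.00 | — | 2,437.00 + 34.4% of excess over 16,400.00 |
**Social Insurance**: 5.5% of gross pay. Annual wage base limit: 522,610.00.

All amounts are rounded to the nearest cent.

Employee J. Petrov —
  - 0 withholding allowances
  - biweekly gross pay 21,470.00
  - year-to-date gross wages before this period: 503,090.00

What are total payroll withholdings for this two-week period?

5,254.68

Wage Tax: taxable = 21,470.00
  2,437.00 + 34.4% × (21,470.00 − 16,400.00) = 2,437.00 + 34.4% × 5,070.00 = 4,181.08
Social Insurance: cap 522,610.00 − YTD 503,090.00 = 19,520.00 subject; 5.5% × 19,520.00 = 1,073.60
Total: 4,181.08 + 1,073.60 = 5,254.68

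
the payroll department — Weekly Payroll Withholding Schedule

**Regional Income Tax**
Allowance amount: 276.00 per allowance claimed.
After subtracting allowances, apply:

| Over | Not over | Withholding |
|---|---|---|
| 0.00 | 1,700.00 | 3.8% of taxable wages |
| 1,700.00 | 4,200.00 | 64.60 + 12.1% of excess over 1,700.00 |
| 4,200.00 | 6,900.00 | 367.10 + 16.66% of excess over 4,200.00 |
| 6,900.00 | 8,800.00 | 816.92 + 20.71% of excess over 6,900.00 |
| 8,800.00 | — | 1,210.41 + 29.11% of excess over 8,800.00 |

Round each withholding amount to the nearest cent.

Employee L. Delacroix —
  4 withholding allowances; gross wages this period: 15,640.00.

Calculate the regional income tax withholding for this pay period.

2,880.16

Regional Income Tax: taxable = 15,640.00 − 4×276.00 = 14,536.00
  1,210.41 + 29.11% × (14,536.00 − 8,800.00) = 1,210.41 + 29.11% × 5,736.00 = 2,880.16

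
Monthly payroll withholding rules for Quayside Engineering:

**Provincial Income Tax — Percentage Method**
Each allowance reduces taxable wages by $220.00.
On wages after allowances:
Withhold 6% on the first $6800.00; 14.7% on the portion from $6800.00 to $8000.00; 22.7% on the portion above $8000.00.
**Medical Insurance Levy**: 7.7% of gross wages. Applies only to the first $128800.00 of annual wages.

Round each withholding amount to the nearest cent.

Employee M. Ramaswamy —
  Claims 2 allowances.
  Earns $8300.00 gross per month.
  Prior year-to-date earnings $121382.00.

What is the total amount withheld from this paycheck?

$1135.01

Provincial Income Tax: taxable = $8300.00 − 2×$220.00 = $7860.00
  $408.00 + 14.7% × ($7860.00 − $6800.00) = $408.00 + 14.7% × $1060.00 = $563.82
Medical Insurance Levy: cap $128800.00 − YTD $121382.00 = $7418.00 subject; 7.7% × $7418.00 = $571.19
Total: $563.82 + $571.19 = $1135.01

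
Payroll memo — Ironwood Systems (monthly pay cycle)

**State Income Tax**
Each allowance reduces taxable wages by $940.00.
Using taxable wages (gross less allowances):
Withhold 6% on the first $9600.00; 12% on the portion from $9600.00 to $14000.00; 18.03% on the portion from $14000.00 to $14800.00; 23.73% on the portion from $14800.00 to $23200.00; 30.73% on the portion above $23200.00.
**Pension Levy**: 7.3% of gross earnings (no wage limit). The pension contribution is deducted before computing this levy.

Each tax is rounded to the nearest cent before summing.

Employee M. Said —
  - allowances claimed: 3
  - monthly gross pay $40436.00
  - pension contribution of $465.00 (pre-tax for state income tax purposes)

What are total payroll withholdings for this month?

State Income Tax: taxable = $40436.00 − $465.00 − 3×$940.00 = $37151.00
  $3241.56 + 30.73% × ($37151.00 − $23200.00) = $3241.56 + 30.73% × $13951.00 = $7528.70
Pension Levy: 7.3% × $39971.00 = $2917.88
Total: $7528.70 + $2917.88 = $10446.58

$10446.58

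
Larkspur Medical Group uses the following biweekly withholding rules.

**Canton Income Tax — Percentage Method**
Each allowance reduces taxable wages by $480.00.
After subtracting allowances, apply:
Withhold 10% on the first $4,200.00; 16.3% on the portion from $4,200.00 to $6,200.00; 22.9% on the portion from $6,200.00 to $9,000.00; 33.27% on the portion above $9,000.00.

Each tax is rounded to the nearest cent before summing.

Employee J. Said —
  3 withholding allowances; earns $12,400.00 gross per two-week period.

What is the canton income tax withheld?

Canton Income Tax: taxable = $12,400.00 − 3×$480.00 = $10,960.00
  $1,387.20 + 33.27% × ($10,960.00 − $9,000.00) = $1,387.20 + 33.27% × $1,960.00 = $2,039.29

$2,039.29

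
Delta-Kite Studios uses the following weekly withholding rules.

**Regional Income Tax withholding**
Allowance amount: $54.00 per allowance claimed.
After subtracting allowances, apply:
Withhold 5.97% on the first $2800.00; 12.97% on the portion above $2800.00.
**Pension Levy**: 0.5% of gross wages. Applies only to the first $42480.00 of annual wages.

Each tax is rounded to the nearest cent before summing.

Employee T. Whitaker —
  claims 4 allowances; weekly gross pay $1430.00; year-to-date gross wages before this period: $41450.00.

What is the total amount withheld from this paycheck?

$77.63

Regional Income Tax: taxable = $1430.00 − 4×$54.00 = $1214.00
  5.97% × $1214.00 = $72.48
Pension Levy: cap $42480.00 − YTD $41450.00 = $1030.00 subject; 0.5% × $1030.00 = $5.15
Total: $72.48 + $5.15 = $77.63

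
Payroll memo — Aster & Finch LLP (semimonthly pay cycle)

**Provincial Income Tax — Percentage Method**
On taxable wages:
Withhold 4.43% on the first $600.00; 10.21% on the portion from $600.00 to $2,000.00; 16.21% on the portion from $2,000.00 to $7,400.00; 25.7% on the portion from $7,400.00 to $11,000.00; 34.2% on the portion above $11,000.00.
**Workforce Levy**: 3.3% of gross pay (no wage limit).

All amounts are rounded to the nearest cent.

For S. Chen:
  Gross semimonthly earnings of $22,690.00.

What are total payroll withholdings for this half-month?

$6,716.81

Provincial Income Tax: taxable = $22,690.00
  $1,970.06 + 34.2% × ($22,690.00 − $11,000.00) = $1,970.06 + 34.2% × $11,690.00 = $5,968.04
Workforce Levy: 3.3% × $22,690.00 = $748.77
Total: $5,968.04 + $748.77 = $6,716.81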